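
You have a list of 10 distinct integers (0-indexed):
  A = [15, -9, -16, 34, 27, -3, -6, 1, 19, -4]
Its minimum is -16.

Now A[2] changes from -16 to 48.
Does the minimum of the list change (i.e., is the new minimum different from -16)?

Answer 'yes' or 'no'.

Answer: yes

Derivation:
Old min = -16
Change: A[2] -16 -> 48
Changed element was the min; new min must be rechecked.
New min = -9; changed? yes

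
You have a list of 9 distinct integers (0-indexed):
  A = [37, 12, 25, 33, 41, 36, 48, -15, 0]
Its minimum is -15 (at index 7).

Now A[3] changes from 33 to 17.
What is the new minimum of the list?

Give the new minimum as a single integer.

Answer: -15

Derivation:
Old min = -15 (at index 7)
Change: A[3] 33 -> 17
Changed element was NOT the old min.
  New min = min(old_min, new_val) = min(-15, 17) = -15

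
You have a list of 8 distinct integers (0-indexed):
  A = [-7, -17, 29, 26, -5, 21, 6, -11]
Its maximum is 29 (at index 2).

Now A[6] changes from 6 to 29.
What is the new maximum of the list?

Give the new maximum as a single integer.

Old max = 29 (at index 2)
Change: A[6] 6 -> 29
Changed element was NOT the old max.
  New max = max(old_max, new_val) = max(29, 29) = 29

Answer: 29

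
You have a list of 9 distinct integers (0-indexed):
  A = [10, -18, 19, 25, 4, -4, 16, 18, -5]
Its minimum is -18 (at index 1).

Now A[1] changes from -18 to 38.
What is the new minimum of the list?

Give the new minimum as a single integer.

Answer: -5

Derivation:
Old min = -18 (at index 1)
Change: A[1] -18 -> 38
Changed element WAS the min. Need to check: is 38 still <= all others?
  Min of remaining elements: -5
  New min = min(38, -5) = -5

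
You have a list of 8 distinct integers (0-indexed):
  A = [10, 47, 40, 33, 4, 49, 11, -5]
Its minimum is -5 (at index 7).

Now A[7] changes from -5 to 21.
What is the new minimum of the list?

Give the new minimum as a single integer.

Old min = -5 (at index 7)
Change: A[7] -5 -> 21
Changed element WAS the min. Need to check: is 21 still <= all others?
  Min of remaining elements: 4
  New min = min(21, 4) = 4

Answer: 4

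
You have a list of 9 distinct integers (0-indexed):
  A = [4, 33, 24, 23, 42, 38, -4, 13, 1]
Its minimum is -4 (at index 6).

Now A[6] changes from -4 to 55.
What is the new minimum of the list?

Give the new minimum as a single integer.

Answer: 1

Derivation:
Old min = -4 (at index 6)
Change: A[6] -4 -> 55
Changed element WAS the min. Need to check: is 55 still <= all others?
  Min of remaining elements: 1
  New min = min(55, 1) = 1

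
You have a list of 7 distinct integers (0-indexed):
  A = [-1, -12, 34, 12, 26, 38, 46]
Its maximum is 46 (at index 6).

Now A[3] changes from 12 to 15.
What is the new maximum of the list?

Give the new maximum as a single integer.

Old max = 46 (at index 6)
Change: A[3] 12 -> 15
Changed element was NOT the old max.
  New max = max(old_max, new_val) = max(46, 15) = 46

Answer: 46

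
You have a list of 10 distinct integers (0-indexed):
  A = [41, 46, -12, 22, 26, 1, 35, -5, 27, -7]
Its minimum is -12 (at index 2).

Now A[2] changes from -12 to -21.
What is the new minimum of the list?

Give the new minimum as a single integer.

Answer: -21

Derivation:
Old min = -12 (at index 2)
Change: A[2] -12 -> -21
Changed element WAS the min. Need to check: is -21 still <= all others?
  Min of remaining elements: -7
  New min = min(-21, -7) = -21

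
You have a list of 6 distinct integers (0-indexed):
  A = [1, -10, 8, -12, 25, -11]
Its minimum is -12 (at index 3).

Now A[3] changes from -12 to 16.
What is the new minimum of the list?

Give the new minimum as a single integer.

Answer: -11

Derivation:
Old min = -12 (at index 3)
Change: A[3] -12 -> 16
Changed element WAS the min. Need to check: is 16 still <= all others?
  Min of remaining elements: -11
  New min = min(16, -11) = -11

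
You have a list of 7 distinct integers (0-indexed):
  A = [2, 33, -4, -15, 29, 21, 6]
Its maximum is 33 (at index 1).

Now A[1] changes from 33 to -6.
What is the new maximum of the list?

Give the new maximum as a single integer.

Old max = 33 (at index 1)
Change: A[1] 33 -> -6
Changed element WAS the max -> may need rescan.
  Max of remaining elements: 29
  New max = max(-6, 29) = 29

Answer: 29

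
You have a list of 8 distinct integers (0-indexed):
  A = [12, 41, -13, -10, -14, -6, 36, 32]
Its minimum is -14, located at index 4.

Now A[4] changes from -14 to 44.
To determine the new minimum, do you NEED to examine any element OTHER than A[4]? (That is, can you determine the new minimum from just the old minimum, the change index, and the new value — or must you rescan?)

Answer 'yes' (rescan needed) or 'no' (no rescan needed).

Answer: yes

Derivation:
Old min = -14 at index 4
Change at index 4: -14 -> 44
Index 4 WAS the min and new value 44 > old min -14. Must rescan other elements to find the new min.
Needs rescan: yes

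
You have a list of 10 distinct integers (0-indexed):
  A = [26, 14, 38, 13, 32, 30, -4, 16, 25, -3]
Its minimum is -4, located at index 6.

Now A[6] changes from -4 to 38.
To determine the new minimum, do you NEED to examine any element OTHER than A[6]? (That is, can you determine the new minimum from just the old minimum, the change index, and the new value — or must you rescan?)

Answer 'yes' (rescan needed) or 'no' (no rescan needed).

Answer: yes

Derivation:
Old min = -4 at index 6
Change at index 6: -4 -> 38
Index 6 WAS the min and new value 38 > old min -4. Must rescan other elements to find the new min.
Needs rescan: yes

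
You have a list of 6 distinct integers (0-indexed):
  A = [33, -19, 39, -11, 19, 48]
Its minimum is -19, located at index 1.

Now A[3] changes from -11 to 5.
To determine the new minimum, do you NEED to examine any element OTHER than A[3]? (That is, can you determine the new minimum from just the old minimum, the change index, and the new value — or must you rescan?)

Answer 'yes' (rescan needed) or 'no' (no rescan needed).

Old min = -19 at index 1
Change at index 3: -11 -> 5
Index 3 was NOT the min. New min = min(-19, 5). No rescan of other elements needed.
Needs rescan: no

Answer: no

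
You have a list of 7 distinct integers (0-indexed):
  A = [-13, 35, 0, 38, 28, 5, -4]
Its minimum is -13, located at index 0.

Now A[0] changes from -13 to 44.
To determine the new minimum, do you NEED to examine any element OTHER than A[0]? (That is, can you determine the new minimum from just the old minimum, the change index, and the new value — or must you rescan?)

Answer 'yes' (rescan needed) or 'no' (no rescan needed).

Answer: yes

Derivation:
Old min = -13 at index 0
Change at index 0: -13 -> 44
Index 0 WAS the min and new value 44 > old min -13. Must rescan other elements to find the new min.
Needs rescan: yes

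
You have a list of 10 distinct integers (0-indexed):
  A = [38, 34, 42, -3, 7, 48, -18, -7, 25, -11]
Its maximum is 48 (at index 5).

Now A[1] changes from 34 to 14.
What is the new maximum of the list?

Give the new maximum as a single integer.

Old max = 48 (at index 5)
Change: A[1] 34 -> 14
Changed element was NOT the old max.
  New max = max(old_max, new_val) = max(48, 14) = 48

Answer: 48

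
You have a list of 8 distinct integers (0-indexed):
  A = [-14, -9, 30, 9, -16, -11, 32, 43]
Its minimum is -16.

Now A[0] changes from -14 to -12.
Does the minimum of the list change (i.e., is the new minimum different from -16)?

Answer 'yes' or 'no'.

Answer: no

Derivation:
Old min = -16
Change: A[0] -14 -> -12
Changed element was NOT the min; min changes only if -12 < -16.
New min = -16; changed? no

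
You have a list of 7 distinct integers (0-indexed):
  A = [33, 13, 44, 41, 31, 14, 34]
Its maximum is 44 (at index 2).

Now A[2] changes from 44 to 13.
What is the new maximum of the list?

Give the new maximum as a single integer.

Answer: 41

Derivation:
Old max = 44 (at index 2)
Change: A[2] 44 -> 13
Changed element WAS the max -> may need rescan.
  Max of remaining elements: 41
  New max = max(13, 41) = 41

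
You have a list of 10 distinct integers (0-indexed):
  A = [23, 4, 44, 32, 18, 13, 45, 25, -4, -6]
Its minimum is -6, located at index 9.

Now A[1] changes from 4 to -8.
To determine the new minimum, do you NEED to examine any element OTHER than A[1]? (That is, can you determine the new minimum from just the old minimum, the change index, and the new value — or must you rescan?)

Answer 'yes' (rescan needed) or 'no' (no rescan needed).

Old min = -6 at index 9
Change at index 1: 4 -> -8
Index 1 was NOT the min. New min = min(-6, -8). No rescan of other elements needed.
Needs rescan: no

Answer: no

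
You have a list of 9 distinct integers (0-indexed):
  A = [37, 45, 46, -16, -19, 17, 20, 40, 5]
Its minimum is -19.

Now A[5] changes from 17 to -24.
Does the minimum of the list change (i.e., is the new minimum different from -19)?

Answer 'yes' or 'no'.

Old min = -19
Change: A[5] 17 -> -24
Changed element was NOT the min; min changes only if -24 < -19.
New min = -24; changed? yes

Answer: yes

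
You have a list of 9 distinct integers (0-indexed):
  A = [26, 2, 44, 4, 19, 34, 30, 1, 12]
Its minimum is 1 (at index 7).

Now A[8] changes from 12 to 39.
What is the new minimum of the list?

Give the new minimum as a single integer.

Answer: 1

Derivation:
Old min = 1 (at index 7)
Change: A[8] 12 -> 39
Changed element was NOT the old min.
  New min = min(old_min, new_val) = min(1, 39) = 1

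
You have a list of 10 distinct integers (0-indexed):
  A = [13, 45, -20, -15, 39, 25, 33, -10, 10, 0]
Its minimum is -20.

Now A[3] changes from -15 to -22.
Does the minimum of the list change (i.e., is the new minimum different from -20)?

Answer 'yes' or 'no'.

Old min = -20
Change: A[3] -15 -> -22
Changed element was NOT the min; min changes only if -22 < -20.
New min = -22; changed? yes

Answer: yes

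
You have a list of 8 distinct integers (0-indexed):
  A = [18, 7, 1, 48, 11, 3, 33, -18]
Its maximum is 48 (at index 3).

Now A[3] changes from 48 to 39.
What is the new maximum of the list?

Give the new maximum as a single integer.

Answer: 39

Derivation:
Old max = 48 (at index 3)
Change: A[3] 48 -> 39
Changed element WAS the max -> may need rescan.
  Max of remaining elements: 33
  New max = max(39, 33) = 39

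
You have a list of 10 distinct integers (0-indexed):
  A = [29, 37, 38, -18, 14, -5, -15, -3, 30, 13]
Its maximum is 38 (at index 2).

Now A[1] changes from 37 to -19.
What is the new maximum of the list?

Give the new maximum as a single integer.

Answer: 38

Derivation:
Old max = 38 (at index 2)
Change: A[1] 37 -> -19
Changed element was NOT the old max.
  New max = max(old_max, new_val) = max(38, -19) = 38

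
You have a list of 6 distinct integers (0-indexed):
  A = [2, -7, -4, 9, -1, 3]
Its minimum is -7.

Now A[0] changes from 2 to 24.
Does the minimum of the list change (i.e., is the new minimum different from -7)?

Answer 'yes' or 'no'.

Old min = -7
Change: A[0] 2 -> 24
Changed element was NOT the min; min changes only if 24 < -7.
New min = -7; changed? no

Answer: no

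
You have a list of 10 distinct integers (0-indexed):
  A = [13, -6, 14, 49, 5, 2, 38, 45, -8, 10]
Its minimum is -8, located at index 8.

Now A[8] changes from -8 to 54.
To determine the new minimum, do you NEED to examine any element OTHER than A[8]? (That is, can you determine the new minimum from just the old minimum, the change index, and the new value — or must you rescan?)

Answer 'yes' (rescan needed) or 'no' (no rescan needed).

Answer: yes

Derivation:
Old min = -8 at index 8
Change at index 8: -8 -> 54
Index 8 WAS the min and new value 54 > old min -8. Must rescan other elements to find the new min.
Needs rescan: yes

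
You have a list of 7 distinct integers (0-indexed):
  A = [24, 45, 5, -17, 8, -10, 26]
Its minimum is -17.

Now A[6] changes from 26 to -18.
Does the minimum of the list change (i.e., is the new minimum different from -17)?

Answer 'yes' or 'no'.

Old min = -17
Change: A[6] 26 -> -18
Changed element was NOT the min; min changes only if -18 < -17.
New min = -18; changed? yes

Answer: yes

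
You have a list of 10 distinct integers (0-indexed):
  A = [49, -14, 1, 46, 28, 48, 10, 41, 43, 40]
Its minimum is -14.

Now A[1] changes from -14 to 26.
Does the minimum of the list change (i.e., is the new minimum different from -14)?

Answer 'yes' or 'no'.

Answer: yes

Derivation:
Old min = -14
Change: A[1] -14 -> 26
Changed element was the min; new min must be rechecked.
New min = 1; changed? yes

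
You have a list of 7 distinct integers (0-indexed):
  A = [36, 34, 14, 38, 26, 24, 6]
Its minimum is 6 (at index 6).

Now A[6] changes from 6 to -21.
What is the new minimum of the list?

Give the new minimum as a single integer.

Answer: -21

Derivation:
Old min = 6 (at index 6)
Change: A[6] 6 -> -21
Changed element WAS the min. Need to check: is -21 still <= all others?
  Min of remaining elements: 14
  New min = min(-21, 14) = -21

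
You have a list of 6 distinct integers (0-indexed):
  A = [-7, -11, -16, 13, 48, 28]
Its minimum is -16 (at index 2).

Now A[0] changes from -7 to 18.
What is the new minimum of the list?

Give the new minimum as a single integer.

Old min = -16 (at index 2)
Change: A[0] -7 -> 18
Changed element was NOT the old min.
  New min = min(old_min, new_val) = min(-16, 18) = -16

Answer: -16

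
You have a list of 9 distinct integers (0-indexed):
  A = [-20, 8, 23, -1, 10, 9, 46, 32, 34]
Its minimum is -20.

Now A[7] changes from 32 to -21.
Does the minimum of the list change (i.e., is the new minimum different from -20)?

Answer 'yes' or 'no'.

Old min = -20
Change: A[7] 32 -> -21
Changed element was NOT the min; min changes only if -21 < -20.
New min = -21; changed? yes

Answer: yes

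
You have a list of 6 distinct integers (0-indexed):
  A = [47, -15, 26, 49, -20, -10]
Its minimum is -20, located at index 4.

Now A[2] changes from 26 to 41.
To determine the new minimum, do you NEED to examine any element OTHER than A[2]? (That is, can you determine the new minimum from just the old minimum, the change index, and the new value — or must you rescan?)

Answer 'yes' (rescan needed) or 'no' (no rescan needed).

Old min = -20 at index 4
Change at index 2: 26 -> 41
Index 2 was NOT the min. New min = min(-20, 41). No rescan of other elements needed.
Needs rescan: no

Answer: no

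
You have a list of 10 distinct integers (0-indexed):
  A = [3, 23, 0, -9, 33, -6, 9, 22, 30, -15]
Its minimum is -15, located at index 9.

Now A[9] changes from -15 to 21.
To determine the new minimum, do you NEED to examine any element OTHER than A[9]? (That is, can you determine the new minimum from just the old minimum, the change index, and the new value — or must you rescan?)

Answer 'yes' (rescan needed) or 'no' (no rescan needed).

Answer: yes

Derivation:
Old min = -15 at index 9
Change at index 9: -15 -> 21
Index 9 WAS the min and new value 21 > old min -15. Must rescan other elements to find the new min.
Needs rescan: yes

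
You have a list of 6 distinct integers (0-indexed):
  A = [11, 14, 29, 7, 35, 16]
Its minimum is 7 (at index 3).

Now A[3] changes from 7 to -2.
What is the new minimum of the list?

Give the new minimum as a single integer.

Old min = 7 (at index 3)
Change: A[3] 7 -> -2
Changed element WAS the min. Need to check: is -2 still <= all others?
  Min of remaining elements: 11
  New min = min(-2, 11) = -2

Answer: -2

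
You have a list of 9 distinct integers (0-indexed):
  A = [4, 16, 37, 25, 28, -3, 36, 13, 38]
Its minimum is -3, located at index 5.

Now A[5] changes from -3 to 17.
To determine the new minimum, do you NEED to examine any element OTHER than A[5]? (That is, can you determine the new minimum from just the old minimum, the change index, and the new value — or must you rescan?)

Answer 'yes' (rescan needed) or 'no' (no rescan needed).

Answer: yes

Derivation:
Old min = -3 at index 5
Change at index 5: -3 -> 17
Index 5 WAS the min and new value 17 > old min -3. Must rescan other elements to find the new min.
Needs rescan: yes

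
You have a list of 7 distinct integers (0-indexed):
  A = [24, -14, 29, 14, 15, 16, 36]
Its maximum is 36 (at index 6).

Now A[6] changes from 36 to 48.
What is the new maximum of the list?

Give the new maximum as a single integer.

Answer: 48

Derivation:
Old max = 36 (at index 6)
Change: A[6] 36 -> 48
Changed element WAS the max -> may need rescan.
  Max of remaining elements: 29
  New max = max(48, 29) = 48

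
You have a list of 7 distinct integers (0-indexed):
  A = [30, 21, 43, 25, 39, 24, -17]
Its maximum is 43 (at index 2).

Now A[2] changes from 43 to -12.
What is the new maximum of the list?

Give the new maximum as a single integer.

Answer: 39

Derivation:
Old max = 43 (at index 2)
Change: A[2] 43 -> -12
Changed element WAS the max -> may need rescan.
  Max of remaining elements: 39
  New max = max(-12, 39) = 39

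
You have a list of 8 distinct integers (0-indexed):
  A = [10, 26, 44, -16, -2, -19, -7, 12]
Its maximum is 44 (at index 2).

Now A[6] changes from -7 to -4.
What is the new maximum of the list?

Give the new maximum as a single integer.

Old max = 44 (at index 2)
Change: A[6] -7 -> -4
Changed element was NOT the old max.
  New max = max(old_max, new_val) = max(44, -4) = 44

Answer: 44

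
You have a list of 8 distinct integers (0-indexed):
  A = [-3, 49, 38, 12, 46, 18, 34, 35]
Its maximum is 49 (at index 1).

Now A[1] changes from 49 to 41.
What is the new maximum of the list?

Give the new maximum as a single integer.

Answer: 46

Derivation:
Old max = 49 (at index 1)
Change: A[1] 49 -> 41
Changed element WAS the max -> may need rescan.
  Max of remaining elements: 46
  New max = max(41, 46) = 46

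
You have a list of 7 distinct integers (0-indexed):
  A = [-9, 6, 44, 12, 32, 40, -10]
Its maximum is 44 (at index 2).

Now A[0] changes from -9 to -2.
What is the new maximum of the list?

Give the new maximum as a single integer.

Answer: 44

Derivation:
Old max = 44 (at index 2)
Change: A[0] -9 -> -2
Changed element was NOT the old max.
  New max = max(old_max, new_val) = max(44, -2) = 44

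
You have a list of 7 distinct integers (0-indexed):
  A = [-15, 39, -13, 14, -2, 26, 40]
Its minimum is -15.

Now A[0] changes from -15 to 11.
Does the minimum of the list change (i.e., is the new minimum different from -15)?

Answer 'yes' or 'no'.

Old min = -15
Change: A[0] -15 -> 11
Changed element was the min; new min must be rechecked.
New min = -13; changed? yes

Answer: yes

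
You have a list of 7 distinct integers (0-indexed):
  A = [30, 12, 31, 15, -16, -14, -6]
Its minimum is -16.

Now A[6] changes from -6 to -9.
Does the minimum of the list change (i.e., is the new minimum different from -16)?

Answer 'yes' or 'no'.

Answer: no

Derivation:
Old min = -16
Change: A[6] -6 -> -9
Changed element was NOT the min; min changes only if -9 < -16.
New min = -16; changed? no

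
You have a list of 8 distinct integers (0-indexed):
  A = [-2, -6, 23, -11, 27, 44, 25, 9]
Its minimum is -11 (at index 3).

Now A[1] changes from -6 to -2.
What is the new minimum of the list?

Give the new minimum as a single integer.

Old min = -11 (at index 3)
Change: A[1] -6 -> -2
Changed element was NOT the old min.
  New min = min(old_min, new_val) = min(-11, -2) = -11

Answer: -11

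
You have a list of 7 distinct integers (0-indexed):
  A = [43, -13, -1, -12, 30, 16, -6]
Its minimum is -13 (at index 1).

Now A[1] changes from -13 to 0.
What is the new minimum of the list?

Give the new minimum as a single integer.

Old min = -13 (at index 1)
Change: A[1] -13 -> 0
Changed element WAS the min. Need to check: is 0 still <= all others?
  Min of remaining elements: -12
  New min = min(0, -12) = -12

Answer: -12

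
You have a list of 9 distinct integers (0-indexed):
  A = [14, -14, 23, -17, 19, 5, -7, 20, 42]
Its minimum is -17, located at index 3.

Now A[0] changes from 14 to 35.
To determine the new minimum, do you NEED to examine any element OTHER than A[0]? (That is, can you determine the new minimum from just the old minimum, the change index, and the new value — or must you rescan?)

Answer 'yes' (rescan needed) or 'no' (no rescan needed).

Old min = -17 at index 3
Change at index 0: 14 -> 35
Index 0 was NOT the min. New min = min(-17, 35). No rescan of other elements needed.
Needs rescan: no

Answer: no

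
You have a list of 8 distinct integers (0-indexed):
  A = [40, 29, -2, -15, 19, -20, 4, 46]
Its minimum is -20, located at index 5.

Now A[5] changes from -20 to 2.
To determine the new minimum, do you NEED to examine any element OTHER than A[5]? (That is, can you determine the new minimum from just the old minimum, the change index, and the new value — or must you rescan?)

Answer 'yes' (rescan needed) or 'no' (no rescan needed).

Old min = -20 at index 5
Change at index 5: -20 -> 2
Index 5 WAS the min and new value 2 > old min -20. Must rescan other elements to find the new min.
Needs rescan: yes

Answer: yes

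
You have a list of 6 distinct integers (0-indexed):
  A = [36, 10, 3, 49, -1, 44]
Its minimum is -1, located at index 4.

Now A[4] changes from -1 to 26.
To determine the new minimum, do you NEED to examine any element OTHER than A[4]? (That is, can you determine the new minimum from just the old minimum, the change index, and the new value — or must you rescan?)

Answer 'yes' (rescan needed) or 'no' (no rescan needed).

Old min = -1 at index 4
Change at index 4: -1 -> 26
Index 4 WAS the min and new value 26 > old min -1. Must rescan other elements to find the new min.
Needs rescan: yes

Answer: yes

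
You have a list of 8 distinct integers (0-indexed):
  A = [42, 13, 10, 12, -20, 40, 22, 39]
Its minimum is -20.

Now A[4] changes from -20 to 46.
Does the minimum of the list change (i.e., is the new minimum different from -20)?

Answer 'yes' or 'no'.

Old min = -20
Change: A[4] -20 -> 46
Changed element was the min; new min must be rechecked.
New min = 10; changed? yes

Answer: yes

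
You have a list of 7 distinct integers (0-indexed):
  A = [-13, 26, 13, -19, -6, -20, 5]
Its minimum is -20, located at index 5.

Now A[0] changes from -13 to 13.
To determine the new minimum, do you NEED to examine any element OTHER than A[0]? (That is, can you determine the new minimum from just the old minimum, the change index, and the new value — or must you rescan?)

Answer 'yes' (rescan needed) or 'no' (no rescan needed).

Answer: no

Derivation:
Old min = -20 at index 5
Change at index 0: -13 -> 13
Index 0 was NOT the min. New min = min(-20, 13). No rescan of other elements needed.
Needs rescan: no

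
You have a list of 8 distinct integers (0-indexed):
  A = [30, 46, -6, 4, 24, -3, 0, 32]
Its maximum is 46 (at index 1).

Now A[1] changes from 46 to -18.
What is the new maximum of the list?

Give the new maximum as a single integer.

Old max = 46 (at index 1)
Change: A[1] 46 -> -18
Changed element WAS the max -> may need rescan.
  Max of remaining elements: 32
  New max = max(-18, 32) = 32

Answer: 32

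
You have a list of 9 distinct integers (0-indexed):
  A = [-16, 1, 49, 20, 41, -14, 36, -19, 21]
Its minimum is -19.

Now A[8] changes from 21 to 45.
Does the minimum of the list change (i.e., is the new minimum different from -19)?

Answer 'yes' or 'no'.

Old min = -19
Change: A[8] 21 -> 45
Changed element was NOT the min; min changes only if 45 < -19.
New min = -19; changed? no

Answer: no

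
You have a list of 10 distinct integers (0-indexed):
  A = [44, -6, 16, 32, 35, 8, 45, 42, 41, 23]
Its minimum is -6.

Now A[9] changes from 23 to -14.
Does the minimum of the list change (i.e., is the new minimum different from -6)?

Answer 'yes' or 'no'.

Old min = -6
Change: A[9] 23 -> -14
Changed element was NOT the min; min changes only if -14 < -6.
New min = -14; changed? yes

Answer: yes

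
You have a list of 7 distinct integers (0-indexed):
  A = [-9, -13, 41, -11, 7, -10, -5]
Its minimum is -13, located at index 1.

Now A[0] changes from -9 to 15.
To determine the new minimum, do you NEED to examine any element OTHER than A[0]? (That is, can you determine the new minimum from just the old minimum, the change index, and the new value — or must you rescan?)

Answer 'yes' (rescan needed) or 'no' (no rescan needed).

Answer: no

Derivation:
Old min = -13 at index 1
Change at index 0: -9 -> 15
Index 0 was NOT the min. New min = min(-13, 15). No rescan of other elements needed.
Needs rescan: no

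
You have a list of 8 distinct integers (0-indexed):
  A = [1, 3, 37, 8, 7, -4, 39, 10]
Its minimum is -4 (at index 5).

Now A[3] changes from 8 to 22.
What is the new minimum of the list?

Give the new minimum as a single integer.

Old min = -4 (at index 5)
Change: A[3] 8 -> 22
Changed element was NOT the old min.
  New min = min(old_min, new_val) = min(-4, 22) = -4

Answer: -4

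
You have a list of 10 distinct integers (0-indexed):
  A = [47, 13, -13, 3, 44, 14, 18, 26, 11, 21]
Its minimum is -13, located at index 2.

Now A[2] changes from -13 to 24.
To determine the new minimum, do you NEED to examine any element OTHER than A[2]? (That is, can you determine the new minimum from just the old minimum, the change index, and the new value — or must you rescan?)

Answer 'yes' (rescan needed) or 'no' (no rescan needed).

Old min = -13 at index 2
Change at index 2: -13 -> 24
Index 2 WAS the min and new value 24 > old min -13. Must rescan other elements to find the new min.
Needs rescan: yes

Answer: yes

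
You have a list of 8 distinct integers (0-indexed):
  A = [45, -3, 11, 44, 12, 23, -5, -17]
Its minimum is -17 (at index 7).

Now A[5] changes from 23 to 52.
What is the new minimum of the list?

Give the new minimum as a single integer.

Answer: -17

Derivation:
Old min = -17 (at index 7)
Change: A[5] 23 -> 52
Changed element was NOT the old min.
  New min = min(old_min, new_val) = min(-17, 52) = -17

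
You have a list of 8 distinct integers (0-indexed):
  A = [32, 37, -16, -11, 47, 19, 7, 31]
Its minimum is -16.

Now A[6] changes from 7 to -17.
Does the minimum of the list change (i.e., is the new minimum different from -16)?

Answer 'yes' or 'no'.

Old min = -16
Change: A[6] 7 -> -17
Changed element was NOT the min; min changes only if -17 < -16.
New min = -17; changed? yes

Answer: yes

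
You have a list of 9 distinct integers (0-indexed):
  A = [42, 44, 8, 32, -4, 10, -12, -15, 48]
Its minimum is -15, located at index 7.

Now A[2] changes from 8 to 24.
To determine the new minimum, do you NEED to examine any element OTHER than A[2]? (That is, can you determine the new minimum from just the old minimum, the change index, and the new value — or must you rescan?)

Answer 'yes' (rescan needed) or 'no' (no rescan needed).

Answer: no

Derivation:
Old min = -15 at index 7
Change at index 2: 8 -> 24
Index 2 was NOT the min. New min = min(-15, 24). No rescan of other elements needed.
Needs rescan: no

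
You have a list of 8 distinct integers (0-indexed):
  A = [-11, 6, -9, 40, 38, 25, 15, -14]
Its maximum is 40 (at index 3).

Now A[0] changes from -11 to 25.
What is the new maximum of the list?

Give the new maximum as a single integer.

Old max = 40 (at index 3)
Change: A[0] -11 -> 25
Changed element was NOT the old max.
  New max = max(old_max, new_val) = max(40, 25) = 40

Answer: 40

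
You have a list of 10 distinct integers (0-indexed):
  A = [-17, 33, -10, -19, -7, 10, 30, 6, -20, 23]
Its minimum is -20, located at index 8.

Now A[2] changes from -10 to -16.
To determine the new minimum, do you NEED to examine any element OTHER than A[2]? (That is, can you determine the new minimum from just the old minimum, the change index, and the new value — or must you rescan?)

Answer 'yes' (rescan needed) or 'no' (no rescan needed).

Old min = -20 at index 8
Change at index 2: -10 -> -16
Index 2 was NOT the min. New min = min(-20, -16). No rescan of other elements needed.
Needs rescan: no

Answer: no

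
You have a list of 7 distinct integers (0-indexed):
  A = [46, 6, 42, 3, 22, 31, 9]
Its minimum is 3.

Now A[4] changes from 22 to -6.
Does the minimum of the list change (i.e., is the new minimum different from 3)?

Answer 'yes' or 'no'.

Old min = 3
Change: A[4] 22 -> -6
Changed element was NOT the min; min changes only if -6 < 3.
New min = -6; changed? yes

Answer: yes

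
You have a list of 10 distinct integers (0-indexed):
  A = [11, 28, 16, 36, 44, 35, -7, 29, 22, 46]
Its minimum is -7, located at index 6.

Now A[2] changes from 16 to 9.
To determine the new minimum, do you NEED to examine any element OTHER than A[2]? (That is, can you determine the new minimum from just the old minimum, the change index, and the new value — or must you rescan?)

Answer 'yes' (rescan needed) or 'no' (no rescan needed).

Old min = -7 at index 6
Change at index 2: 16 -> 9
Index 2 was NOT the min. New min = min(-7, 9). No rescan of other elements needed.
Needs rescan: no

Answer: no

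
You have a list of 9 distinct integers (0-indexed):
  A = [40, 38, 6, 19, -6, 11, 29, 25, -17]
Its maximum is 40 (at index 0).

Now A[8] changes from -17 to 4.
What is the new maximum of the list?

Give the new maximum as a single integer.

Old max = 40 (at index 0)
Change: A[8] -17 -> 4
Changed element was NOT the old max.
  New max = max(old_max, new_val) = max(40, 4) = 40

Answer: 40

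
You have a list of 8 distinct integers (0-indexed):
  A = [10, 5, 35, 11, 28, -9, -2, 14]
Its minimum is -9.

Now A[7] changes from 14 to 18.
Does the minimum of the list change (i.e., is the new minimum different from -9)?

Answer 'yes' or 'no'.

Old min = -9
Change: A[7] 14 -> 18
Changed element was NOT the min; min changes only if 18 < -9.
New min = -9; changed? no

Answer: no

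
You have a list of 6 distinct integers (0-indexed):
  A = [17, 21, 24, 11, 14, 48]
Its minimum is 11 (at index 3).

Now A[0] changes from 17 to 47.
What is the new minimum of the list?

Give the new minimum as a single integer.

Old min = 11 (at index 3)
Change: A[0] 17 -> 47
Changed element was NOT the old min.
  New min = min(old_min, new_val) = min(11, 47) = 11

Answer: 11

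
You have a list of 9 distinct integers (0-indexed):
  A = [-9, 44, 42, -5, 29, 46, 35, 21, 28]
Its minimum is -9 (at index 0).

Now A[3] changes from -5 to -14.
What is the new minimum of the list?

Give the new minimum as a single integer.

Old min = -9 (at index 0)
Change: A[3] -5 -> -14
Changed element was NOT the old min.
  New min = min(old_min, new_val) = min(-9, -14) = -14

Answer: -14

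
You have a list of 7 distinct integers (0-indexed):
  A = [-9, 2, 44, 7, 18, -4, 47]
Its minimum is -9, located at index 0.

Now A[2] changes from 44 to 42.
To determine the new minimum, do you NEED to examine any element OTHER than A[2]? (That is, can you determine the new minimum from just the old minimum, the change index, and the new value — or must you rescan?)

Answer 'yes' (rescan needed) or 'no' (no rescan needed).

Old min = -9 at index 0
Change at index 2: 44 -> 42
Index 2 was NOT the min. New min = min(-9, 42). No rescan of other elements needed.
Needs rescan: no

Answer: no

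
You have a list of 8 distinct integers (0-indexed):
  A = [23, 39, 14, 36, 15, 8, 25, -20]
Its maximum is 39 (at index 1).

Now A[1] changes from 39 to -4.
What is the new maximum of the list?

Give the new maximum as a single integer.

Old max = 39 (at index 1)
Change: A[1] 39 -> -4
Changed element WAS the max -> may need rescan.
  Max of remaining elements: 36
  New max = max(-4, 36) = 36

Answer: 36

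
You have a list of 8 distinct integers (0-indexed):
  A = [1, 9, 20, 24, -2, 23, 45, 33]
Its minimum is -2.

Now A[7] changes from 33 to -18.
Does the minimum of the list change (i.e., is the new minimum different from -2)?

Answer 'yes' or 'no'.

Answer: yes

Derivation:
Old min = -2
Change: A[7] 33 -> -18
Changed element was NOT the min; min changes only if -18 < -2.
New min = -18; changed? yes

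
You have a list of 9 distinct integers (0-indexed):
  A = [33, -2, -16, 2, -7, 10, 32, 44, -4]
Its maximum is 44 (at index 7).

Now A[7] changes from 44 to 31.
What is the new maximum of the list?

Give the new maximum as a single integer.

Answer: 33

Derivation:
Old max = 44 (at index 7)
Change: A[7] 44 -> 31
Changed element WAS the max -> may need rescan.
  Max of remaining elements: 33
  New max = max(31, 33) = 33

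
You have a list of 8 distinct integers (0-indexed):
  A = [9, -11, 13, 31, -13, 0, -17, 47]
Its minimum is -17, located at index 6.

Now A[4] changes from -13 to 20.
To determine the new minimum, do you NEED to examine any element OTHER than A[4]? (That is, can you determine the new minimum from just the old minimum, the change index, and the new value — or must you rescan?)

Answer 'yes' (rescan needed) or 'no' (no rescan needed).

Old min = -17 at index 6
Change at index 4: -13 -> 20
Index 4 was NOT the min. New min = min(-17, 20). No rescan of other elements needed.
Needs rescan: no

Answer: no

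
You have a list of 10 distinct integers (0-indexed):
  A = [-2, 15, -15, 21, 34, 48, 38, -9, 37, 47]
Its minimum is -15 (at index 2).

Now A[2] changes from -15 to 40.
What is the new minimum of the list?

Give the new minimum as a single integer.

Answer: -9

Derivation:
Old min = -15 (at index 2)
Change: A[2] -15 -> 40
Changed element WAS the min. Need to check: is 40 still <= all others?
  Min of remaining elements: -9
  New min = min(40, -9) = -9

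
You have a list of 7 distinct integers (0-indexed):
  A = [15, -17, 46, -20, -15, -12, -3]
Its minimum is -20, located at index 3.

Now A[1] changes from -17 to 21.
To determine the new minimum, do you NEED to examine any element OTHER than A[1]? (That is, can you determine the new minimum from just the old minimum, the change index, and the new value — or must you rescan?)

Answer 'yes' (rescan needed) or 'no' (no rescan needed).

Answer: no

Derivation:
Old min = -20 at index 3
Change at index 1: -17 -> 21
Index 1 was NOT the min. New min = min(-20, 21). No rescan of other elements needed.
Needs rescan: no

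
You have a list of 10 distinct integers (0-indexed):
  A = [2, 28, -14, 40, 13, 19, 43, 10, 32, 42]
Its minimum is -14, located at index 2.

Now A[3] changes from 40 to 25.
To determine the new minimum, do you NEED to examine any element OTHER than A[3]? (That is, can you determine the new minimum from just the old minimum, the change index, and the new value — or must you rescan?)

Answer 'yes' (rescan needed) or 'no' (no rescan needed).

Answer: no

Derivation:
Old min = -14 at index 2
Change at index 3: 40 -> 25
Index 3 was NOT the min. New min = min(-14, 25). No rescan of other elements needed.
Needs rescan: no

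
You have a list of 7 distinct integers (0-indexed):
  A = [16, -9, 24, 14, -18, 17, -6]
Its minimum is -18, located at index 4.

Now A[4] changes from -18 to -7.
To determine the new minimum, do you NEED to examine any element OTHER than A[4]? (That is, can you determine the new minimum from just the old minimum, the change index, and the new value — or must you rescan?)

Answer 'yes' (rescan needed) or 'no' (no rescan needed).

Answer: yes

Derivation:
Old min = -18 at index 4
Change at index 4: -18 -> -7
Index 4 WAS the min and new value -7 > old min -18. Must rescan other elements to find the new min.
Needs rescan: yes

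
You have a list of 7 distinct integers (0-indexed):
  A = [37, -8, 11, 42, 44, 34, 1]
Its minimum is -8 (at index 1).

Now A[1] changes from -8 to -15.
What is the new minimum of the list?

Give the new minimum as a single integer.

Answer: -15

Derivation:
Old min = -8 (at index 1)
Change: A[1] -8 -> -15
Changed element WAS the min. Need to check: is -15 still <= all others?
  Min of remaining elements: 1
  New min = min(-15, 1) = -15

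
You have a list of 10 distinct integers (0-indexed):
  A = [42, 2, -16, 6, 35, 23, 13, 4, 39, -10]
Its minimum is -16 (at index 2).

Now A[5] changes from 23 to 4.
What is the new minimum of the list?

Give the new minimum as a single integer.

Old min = -16 (at index 2)
Change: A[5] 23 -> 4
Changed element was NOT the old min.
  New min = min(old_min, new_val) = min(-16, 4) = -16

Answer: -16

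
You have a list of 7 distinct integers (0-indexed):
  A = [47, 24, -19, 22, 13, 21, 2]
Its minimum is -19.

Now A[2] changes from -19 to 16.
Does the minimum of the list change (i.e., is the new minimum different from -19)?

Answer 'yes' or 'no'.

Old min = -19
Change: A[2] -19 -> 16
Changed element was the min; new min must be rechecked.
New min = 2; changed? yes

Answer: yes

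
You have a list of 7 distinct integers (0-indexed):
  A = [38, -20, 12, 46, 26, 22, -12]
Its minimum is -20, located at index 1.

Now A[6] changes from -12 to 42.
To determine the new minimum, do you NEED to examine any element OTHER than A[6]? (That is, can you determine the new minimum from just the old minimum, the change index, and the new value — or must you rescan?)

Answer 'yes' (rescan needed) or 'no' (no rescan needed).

Old min = -20 at index 1
Change at index 6: -12 -> 42
Index 6 was NOT the min. New min = min(-20, 42). No rescan of other elements needed.
Needs rescan: no

Answer: no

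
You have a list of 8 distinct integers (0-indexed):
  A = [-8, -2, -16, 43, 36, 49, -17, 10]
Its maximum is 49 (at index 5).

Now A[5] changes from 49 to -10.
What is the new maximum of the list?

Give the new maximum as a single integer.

Answer: 43

Derivation:
Old max = 49 (at index 5)
Change: A[5] 49 -> -10
Changed element WAS the max -> may need rescan.
  Max of remaining elements: 43
  New max = max(-10, 43) = 43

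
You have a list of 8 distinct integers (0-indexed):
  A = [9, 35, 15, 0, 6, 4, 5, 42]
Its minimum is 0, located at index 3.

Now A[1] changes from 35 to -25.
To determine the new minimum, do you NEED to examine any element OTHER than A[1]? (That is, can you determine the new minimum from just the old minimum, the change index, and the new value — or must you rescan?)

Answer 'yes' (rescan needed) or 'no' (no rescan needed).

Answer: no

Derivation:
Old min = 0 at index 3
Change at index 1: 35 -> -25
Index 1 was NOT the min. New min = min(0, -25). No rescan of other elements needed.
Needs rescan: no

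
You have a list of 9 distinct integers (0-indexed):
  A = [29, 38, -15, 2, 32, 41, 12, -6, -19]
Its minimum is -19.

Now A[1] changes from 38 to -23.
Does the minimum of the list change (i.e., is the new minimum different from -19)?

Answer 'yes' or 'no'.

Answer: yes

Derivation:
Old min = -19
Change: A[1] 38 -> -23
Changed element was NOT the min; min changes only if -23 < -19.
New min = -23; changed? yes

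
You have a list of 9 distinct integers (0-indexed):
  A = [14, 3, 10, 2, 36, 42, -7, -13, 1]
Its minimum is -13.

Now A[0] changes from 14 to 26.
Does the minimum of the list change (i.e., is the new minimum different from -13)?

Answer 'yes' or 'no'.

Old min = -13
Change: A[0] 14 -> 26
Changed element was NOT the min; min changes only if 26 < -13.
New min = -13; changed? no

Answer: no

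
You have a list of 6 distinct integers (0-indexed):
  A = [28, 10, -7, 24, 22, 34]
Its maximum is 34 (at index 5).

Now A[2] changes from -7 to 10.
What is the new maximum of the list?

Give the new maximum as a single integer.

Old max = 34 (at index 5)
Change: A[2] -7 -> 10
Changed element was NOT the old max.
  New max = max(old_max, new_val) = max(34, 10) = 34

Answer: 34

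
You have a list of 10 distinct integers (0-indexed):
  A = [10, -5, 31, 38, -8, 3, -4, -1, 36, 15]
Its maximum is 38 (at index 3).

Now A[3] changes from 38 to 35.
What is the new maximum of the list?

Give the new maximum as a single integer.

Old max = 38 (at index 3)
Change: A[3] 38 -> 35
Changed element WAS the max -> may need rescan.
  Max of remaining elements: 36
  New max = max(35, 36) = 36

Answer: 36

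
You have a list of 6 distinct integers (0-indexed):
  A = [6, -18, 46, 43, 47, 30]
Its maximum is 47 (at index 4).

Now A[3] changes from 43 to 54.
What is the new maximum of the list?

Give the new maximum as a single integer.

Old max = 47 (at index 4)
Change: A[3] 43 -> 54
Changed element was NOT the old max.
  New max = max(old_max, new_val) = max(47, 54) = 54

Answer: 54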